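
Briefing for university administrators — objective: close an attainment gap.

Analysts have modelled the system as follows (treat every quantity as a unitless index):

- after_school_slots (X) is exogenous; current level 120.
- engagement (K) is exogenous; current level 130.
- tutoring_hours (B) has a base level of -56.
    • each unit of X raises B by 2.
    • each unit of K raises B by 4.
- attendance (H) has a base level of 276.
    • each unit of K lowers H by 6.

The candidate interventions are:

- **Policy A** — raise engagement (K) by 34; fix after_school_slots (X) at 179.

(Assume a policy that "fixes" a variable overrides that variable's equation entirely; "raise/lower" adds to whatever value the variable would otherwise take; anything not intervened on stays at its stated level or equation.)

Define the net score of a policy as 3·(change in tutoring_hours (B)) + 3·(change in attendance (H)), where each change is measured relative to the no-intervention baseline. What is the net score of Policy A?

150

Baseline:
  X = 120
  K = 130
  B = -56 + 2·120 + 4·130 = 704
  H = 276 − 6·130 = -504
Policy A (K + 34, X := 179):
  X = 179
  K = 130 + 34 = 164
  B = -56 + 2·179 + 4·164 = 958
  H = 276 − 6·164 = -708
ΔB = 958 − 704 = 254; ΔH = -708 − (-504) = -204
Score = 3·254 + 3·(-204) = 150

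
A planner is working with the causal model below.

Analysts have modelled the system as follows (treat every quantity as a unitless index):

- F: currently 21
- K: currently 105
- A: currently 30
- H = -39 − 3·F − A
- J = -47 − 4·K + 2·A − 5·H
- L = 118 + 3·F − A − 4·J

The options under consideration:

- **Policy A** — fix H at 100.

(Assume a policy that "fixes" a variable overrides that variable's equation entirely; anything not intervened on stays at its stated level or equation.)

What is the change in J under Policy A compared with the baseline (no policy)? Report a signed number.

Baseline:
  F = 21
  K = 105
  A = 30
  H = -39 − 3·21 − 30 = -132
  J = -47 − 4·105 + 2·30 − 5·(-132) = 253
Policy A (H := 100):
  F = 21
  K = 105
  A = 30
  H = 100
  J = -47 − 4·105 + 2·30 − 5·100 = -907
Change in J: -907 − 253 = -1160

-1160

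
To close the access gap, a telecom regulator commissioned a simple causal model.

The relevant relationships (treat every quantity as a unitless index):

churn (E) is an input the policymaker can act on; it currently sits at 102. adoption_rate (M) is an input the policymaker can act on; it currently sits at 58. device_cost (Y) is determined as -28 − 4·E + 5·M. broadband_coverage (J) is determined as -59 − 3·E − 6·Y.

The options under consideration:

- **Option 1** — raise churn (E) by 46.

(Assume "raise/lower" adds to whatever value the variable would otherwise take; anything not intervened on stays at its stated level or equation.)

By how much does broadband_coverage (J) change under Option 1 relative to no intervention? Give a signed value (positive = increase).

Baseline:
  E = 102
  M = 58
  Y = -28 − 4·102 + 5·58 = -146
  J = -59 − 3·102 − 6·(-146) = 511
Option 1 (E + 46):
  E = 102 + 46 = 148
  M = 58
  Y = -28 − 4·148 + 5·58 = -330
  J = -59 − 3·148 − 6·(-330) = 1477
Change in J: 1477 − 511 = 966

966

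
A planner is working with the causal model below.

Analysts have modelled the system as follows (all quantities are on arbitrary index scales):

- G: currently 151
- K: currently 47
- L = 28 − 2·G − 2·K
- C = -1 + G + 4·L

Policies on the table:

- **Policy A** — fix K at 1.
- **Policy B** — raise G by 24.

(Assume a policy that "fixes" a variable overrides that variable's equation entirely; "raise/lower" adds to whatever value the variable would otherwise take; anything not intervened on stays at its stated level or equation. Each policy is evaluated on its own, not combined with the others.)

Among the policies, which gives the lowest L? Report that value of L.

-416

Policy A (K := 1):
  G = 151
  K = 1
  L = 28 − 2·151 − 2·1 = -276
Policy B (G + 24):
  G = 151 + 24 = 175
  K = 47
  L = 28 − 2·175 − 2·47 = -416
Comparing — Policy A: L=-276, Policy B: L=-416. Lowest is -416 (Policy B).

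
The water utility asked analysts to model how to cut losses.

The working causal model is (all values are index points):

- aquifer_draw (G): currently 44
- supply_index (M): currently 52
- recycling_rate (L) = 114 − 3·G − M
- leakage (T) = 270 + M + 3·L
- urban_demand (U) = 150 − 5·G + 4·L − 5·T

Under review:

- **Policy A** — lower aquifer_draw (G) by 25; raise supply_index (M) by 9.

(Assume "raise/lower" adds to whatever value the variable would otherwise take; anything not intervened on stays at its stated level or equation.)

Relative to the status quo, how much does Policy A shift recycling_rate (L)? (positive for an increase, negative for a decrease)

Baseline:
  G = 44
  M = 52
  L = 114 − 3·44 − 52 = -70
Policy A (G − 25, M + 9):
  G = 44 − 25 = 19
  M = 52 + 9 = 61
  L = 114 − 3·19 − 61 = -4
Change in L: -4 − (-70) = 66

66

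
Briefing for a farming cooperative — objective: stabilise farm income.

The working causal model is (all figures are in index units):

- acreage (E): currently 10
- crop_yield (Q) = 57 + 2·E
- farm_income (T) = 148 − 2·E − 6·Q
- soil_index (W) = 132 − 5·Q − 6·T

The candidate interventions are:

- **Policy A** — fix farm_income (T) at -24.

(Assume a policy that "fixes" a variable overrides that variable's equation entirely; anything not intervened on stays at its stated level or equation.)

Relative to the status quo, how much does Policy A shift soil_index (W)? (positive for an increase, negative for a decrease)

-1860

Baseline:
  E = 10
  Q = 57 + 2·10 = 77
  T = 148 − 2·10 − 6·77 = -334
  W = 132 − 5·77 − 6·(-334) = 1751
Policy A (T := -24):
  E = 10
  Q = 57 + 2·10 = 77
  T = -24
  W = 132 − 5·77 − 6·(-24) = -109
Change in W: -109 − 1751 = -1860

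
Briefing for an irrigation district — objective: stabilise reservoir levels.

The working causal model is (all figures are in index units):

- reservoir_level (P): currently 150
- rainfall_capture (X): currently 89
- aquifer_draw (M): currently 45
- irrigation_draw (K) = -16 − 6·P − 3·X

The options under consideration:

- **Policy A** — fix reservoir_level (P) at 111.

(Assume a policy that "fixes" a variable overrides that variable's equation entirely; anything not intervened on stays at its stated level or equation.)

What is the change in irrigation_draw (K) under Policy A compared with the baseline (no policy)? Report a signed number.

Baseline:
  P = 150
  X = 89
  K = -16 − 6·150 − 3·89 = -1183
Policy A (P := 111):
  P = 111
  X = 89
  K = -16 − 6·111 − 3·89 = -949
Change in K: -949 − (-1183) = 234

234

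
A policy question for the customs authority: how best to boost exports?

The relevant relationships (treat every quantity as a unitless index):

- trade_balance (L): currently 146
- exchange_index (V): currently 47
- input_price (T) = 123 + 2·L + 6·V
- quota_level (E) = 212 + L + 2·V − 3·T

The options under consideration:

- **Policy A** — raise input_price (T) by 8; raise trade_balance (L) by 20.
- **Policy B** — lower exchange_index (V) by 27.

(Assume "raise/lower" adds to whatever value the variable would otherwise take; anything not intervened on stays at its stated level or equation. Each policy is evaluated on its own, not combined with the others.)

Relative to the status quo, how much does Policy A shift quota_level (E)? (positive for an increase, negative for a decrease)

Baseline:
  L = 146
  V = 47
  T = 123 + 2·146 + 6·47 = 697
  E = 212 + 146 + 2·47 − 3·697 = -1639
Policy A (T + 8, L + 20):
  L = 146 + 20 = 166
  V = 47
  T = 123 + 2·166 + 6·47 (+8 from intervention) = 745
  E = 212 + 166 + 2·47 − 3·745 = -1763
Change in E: -1763 − (-1639) = -124

-124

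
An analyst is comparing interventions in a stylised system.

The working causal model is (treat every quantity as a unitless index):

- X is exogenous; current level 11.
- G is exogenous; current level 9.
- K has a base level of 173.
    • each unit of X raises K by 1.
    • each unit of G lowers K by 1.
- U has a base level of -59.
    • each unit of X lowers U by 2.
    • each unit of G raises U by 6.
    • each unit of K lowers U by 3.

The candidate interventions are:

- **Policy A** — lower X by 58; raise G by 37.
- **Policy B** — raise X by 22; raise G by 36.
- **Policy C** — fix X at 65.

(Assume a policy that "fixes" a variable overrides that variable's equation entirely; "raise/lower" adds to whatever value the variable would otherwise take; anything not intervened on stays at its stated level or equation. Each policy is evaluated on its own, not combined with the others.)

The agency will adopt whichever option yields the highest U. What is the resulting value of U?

Policy A (X − 58, G + 37):
  X = 11 − 58 = -47
  G = 9 + 37 = 46
  K = 173 + (-47) − 46 = 80
  U = -59 − 2·(-47) + 6·46 − 3·80 = 71
Policy B (X + 22, G + 36):
  X = 11 + 22 = 33
  G = 9 + 36 = 45
  K = 173 + 33 − 45 = 161
  U = -59 − 2·33 + 6·45 − 3·161 = -338
Policy C (X := 65):
  X = 65
  G = 9
  K = 173 + 65 − 9 = 229
  U = -59 − 2·65 + 6·9 − 3·229 = -822
Comparing — Policy A: U=71, Policy B: U=-338, Policy C: U=-822. Highest is 71 (Policy A).

71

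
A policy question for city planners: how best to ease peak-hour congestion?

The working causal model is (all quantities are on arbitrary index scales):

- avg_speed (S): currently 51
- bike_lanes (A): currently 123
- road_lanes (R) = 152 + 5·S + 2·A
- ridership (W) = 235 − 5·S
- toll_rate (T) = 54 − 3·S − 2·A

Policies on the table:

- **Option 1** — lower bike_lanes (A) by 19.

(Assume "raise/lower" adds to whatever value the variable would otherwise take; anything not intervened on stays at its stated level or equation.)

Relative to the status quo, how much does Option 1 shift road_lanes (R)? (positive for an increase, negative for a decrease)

Baseline:
  S = 51
  A = 123
  R = 152 + 5·51 + 2·123 = 653
Option 1 (A − 19):
  S = 51
  A = 123 − 19 = 104
  R = 152 + 5·51 + 2·104 = 615
Change in R: 615 − 653 = -38

-38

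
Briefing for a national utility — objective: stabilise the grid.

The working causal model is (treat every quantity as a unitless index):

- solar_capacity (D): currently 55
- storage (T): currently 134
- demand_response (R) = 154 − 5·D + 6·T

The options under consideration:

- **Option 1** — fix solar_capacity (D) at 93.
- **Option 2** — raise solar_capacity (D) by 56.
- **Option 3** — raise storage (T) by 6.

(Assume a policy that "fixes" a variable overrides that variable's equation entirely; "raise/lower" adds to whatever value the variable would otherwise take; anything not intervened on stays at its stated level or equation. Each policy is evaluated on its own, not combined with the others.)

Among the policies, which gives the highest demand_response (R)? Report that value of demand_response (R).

Option 1 (D := 93):
  D = 93
  T = 134
  R = 154 − 5·93 + 6·134 = 493
Option 2 (D + 56):
  D = 55 + 56 = 111
  T = 134
  R = 154 − 5·111 + 6·134 = 403
Option 3 (T + 6):
  D = 55
  T = 134 + 6 = 140
  R = 154 − 5·55 + 6·140 = 719
Comparing — Option 1: R=493, Option 2: R=403, Option 3: R=719. Highest is 719 (Option 3).

719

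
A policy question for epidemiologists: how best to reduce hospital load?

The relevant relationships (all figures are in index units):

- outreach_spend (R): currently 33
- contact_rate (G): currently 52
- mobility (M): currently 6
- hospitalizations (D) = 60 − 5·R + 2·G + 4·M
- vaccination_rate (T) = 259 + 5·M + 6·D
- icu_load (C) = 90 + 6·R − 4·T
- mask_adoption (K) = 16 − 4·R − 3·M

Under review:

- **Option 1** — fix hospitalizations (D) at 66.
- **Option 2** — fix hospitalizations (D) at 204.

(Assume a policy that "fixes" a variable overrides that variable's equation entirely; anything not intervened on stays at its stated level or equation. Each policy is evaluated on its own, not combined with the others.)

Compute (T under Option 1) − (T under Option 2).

Option 1 (D := 66):
  R = 33
  G = 52
  M = 6
  D = 66
  T = 259 + 5·6 + 6·66 = 685
Option 2 (D := 204):
  R = 33
  G = 52
  M = 6
  D = 204
  T = 259 + 5·6 + 6·204 = 1513
T: 685 − 1513 = -828

-828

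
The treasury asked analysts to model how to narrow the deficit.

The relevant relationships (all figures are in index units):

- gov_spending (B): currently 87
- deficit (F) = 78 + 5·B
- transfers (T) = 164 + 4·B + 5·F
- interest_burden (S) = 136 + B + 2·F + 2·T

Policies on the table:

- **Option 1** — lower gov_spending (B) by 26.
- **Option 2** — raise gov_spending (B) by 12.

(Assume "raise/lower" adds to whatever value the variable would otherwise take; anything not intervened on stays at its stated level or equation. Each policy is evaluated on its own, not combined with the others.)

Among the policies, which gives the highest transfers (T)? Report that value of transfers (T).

Option 1 (B − 26):
  B = 87 − 26 = 61
  F = 78 + 5·61 = 383
  T = 164 + 4·61 + 5·383 = 2323
Option 2 (B + 12):
  B = 87 + 12 = 99
  F = 78 + 5·99 = 573
  T = 164 + 4·99 + 5·573 = 3425
Comparing — Option 1: T=2323, Option 2: T=3425. Highest is 3425 (Option 2).

3425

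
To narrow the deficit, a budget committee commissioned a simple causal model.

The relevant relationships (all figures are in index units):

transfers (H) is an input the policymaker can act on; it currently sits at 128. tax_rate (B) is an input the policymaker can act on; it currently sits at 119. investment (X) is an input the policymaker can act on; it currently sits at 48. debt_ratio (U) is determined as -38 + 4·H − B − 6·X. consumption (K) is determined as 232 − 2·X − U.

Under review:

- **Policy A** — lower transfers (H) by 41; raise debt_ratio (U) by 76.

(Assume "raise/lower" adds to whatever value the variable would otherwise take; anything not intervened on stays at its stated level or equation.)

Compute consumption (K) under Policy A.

Policy A (H − 41, U + 76):
  H = 128 − 41 = 87
  B = 119
  X = 48
  U = -38 + 4·87 − 119 − 6·48 (+76 from intervention) = -21
  K = 232 − 2·48 − (-21) = 157

157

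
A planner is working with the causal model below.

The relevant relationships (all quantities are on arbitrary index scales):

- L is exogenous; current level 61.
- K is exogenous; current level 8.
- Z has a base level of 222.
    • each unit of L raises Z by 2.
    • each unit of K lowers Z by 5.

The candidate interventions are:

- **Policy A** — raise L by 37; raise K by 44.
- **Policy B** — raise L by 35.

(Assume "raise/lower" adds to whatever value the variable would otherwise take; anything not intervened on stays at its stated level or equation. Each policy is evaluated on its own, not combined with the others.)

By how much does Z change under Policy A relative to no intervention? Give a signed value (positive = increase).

-146

Baseline:
  L = 61
  K = 8
  Z = 222 + 2·61 − 5·8 = 304
Policy A (L + 37, K + 44):
  L = 61 + 37 = 98
  K = 8 + 44 = 52
  Z = 222 + 2·98 − 5·52 = 158
Change in Z: 158 − 304 = -146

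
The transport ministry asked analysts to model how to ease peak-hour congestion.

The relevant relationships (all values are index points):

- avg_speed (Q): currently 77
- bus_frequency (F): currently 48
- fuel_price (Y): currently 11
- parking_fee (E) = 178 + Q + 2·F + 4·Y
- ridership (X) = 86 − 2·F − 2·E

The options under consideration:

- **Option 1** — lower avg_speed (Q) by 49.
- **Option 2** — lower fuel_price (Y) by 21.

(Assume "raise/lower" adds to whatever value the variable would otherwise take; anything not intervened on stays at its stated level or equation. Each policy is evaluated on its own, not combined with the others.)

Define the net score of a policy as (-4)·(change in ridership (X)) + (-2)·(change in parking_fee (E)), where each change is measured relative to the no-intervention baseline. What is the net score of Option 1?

Baseline:
  Q = 77
  F = 48
  Y = 11
  E = 178 + 77 + 2·48 + 4·11 = 395
  X = 86 − 2·48 − 2·395 = -800
Option 1 (Q − 49):
  Q = 77 − 49 = 28
  F = 48
  Y = 11
  E = 178 + 28 + 2·48 + 4·11 = 346
  X = 86 − 2·48 − 2·346 = -702
ΔX = -702 − (-800) = 98; ΔE = 346 − 395 = -49
Score = (-4)·98 + (-2)·(-49) = -294

-294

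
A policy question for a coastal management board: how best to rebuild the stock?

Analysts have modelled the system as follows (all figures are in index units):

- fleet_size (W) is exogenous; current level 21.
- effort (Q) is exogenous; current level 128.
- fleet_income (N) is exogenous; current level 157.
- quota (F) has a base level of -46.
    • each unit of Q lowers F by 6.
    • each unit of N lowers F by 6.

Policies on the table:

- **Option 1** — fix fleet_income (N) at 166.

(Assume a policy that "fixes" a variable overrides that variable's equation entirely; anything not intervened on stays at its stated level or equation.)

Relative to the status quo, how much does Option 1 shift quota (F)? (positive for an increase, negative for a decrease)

Baseline:
  Q = 128
  N = 157
  F = -46 − 6·128 − 6·157 = -1756
Option 1 (N := 166):
  Q = 128
  N = 166
  F = -46 − 6·128 − 6·166 = -1810
Change in F: -1810 − (-1756) = -54

-54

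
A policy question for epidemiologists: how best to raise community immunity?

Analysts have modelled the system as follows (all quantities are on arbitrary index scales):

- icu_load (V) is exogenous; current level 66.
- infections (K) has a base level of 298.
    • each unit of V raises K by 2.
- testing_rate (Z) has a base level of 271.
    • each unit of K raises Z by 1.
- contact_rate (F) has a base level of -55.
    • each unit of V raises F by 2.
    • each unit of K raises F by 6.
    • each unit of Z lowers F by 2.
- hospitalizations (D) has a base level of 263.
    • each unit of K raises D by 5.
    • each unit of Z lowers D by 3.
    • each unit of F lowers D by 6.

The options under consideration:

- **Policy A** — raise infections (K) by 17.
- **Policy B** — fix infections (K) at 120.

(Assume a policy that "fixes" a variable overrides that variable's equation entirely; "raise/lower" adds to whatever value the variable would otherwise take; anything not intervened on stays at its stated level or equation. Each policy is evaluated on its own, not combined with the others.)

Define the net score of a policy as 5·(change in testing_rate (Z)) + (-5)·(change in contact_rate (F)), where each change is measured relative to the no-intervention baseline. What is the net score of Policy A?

Baseline:
  V = 66
  K = 298 + 2·66 = 430
  Z = 271 + 430 = 701
  F = -55 + 2·66 + 6·430 − 2·701 = 1255
Policy A (K + 17):
  V = 66
  K = 298 + 2·66 (+17 from intervention) = 447
  Z = 271 + 447 = 718
  F = -55 + 2·66 + 6·447 − 2·718 = 1323
ΔZ = 718 − 701 = 17; ΔF = 1323 − 1255 = 68
Score = 5·17 + (-5)·68 = -255

-255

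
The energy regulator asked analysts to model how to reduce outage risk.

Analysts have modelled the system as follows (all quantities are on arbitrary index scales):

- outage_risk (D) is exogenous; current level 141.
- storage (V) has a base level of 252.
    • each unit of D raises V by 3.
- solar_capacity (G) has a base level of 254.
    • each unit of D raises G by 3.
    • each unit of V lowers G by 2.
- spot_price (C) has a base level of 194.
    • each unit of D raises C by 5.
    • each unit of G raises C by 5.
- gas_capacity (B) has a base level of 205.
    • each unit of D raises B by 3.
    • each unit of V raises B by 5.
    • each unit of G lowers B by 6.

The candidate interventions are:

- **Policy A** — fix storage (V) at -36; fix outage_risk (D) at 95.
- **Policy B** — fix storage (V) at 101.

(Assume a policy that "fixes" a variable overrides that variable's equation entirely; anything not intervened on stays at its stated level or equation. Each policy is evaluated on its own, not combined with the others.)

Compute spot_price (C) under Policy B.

Policy B (V := 101):
  D = 141
  V = 101
  G = 254 + 3·141 − 2·101 = 475
  C = 194 + 5·141 + 5·475 = 3274

3274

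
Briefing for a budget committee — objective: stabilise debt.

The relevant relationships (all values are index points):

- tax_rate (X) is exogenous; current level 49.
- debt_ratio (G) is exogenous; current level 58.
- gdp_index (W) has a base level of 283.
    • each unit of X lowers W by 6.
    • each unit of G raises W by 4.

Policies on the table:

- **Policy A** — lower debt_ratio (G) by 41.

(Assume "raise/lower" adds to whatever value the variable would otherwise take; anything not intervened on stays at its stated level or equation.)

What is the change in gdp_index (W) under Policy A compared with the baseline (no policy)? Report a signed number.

-164

Baseline:
  X = 49
  G = 58
  W = 283 − 6·49 + 4·58 = 221
Policy A (G − 41):
  X = 49
  G = 58 − 41 = 17
  W = 283 − 6·49 + 4·17 = 57
Change in W: 57 − 221 = -164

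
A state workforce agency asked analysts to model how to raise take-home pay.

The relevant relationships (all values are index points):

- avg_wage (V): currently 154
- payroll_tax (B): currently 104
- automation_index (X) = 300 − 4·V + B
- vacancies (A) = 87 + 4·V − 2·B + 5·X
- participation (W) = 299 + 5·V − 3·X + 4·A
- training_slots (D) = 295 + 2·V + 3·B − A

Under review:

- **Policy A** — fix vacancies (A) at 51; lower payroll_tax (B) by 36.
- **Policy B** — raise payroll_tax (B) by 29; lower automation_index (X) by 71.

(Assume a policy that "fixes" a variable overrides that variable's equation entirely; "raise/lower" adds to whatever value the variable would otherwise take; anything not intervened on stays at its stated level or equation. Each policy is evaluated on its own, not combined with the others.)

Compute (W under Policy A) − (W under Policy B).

Policy A (A := 51, B − 36):
  V = 154
  B = 104 − 36 = 68
  X = 300 − 4·154 + 68 = -248
  A = 51
  W = 299 + 5·154 − 3·(-248) + 4·51 = 2017
Policy B (B + 29, X − 71):
  V = 154
  B = 104 + 29 = 133
  X = 300 − 4·154 + 133 (−71 from intervention) = -254
  A = 87 + 4·154 − 2·133 + 5·(-254) = -833
  W = 299 + 5·154 − 3·(-254) + 4·(-833) = -1501
W: 2017 − (-1501) = 3518

3518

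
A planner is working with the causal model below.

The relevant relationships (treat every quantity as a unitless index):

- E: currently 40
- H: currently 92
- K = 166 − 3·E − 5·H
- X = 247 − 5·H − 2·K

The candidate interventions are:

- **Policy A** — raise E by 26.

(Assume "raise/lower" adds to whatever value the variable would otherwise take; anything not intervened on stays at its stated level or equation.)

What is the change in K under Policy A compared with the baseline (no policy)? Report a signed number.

-78

Baseline:
  E = 40
  H = 92
  K = 166 − 3·40 − 5·92 = -414
Policy A (E + 26):
  E = 40 + 26 = 66
  H = 92
  K = 166 − 3·66 − 5·92 = -492
Change in K: -492 − (-414) = -78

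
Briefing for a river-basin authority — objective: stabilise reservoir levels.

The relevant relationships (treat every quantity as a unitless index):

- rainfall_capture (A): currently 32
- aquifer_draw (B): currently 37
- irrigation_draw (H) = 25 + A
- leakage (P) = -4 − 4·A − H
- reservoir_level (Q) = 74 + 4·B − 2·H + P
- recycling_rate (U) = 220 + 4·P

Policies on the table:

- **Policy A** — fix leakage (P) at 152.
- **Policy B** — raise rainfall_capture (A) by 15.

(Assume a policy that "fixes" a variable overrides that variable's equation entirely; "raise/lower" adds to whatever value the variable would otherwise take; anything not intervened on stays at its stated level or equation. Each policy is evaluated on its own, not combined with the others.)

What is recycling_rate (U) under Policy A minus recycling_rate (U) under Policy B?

1664

Policy A (P := 152):
  A = 32
  H = 25 + 32 = 57
  P = 152
  U = 220 + 4·152 = 828
Policy B (A + 15):
  A = 32 + 15 = 47
  H = 25 + 47 = 72
  P = -4 − 4·47 − 72 = -264
  U = 220 + 4·(-264) = -836
U: 828 − (-836) = 1664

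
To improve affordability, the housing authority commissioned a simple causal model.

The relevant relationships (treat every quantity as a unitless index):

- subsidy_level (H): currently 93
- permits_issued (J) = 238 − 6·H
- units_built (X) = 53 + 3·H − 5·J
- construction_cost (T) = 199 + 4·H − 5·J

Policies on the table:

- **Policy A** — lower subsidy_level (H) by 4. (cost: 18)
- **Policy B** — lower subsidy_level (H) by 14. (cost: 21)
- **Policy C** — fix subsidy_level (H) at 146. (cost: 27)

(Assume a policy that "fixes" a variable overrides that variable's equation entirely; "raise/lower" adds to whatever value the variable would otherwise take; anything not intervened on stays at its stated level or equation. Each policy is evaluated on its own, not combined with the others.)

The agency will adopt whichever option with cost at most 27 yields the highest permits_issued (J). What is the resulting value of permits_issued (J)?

-236

Policy A (H − 4):
  H = 93 − 4 = 89
  J = 238 − 6·89 = -296
Policy B (H − 14):
  H = 93 − 14 = 79
  J = 238 − 6·79 = -236
Policy C (H := 146):
  H = 146
  J = 238 − 6·146 = -638
Comparing — Policy A: J=-296, Policy B: J=-236, Policy C: J=-638. Highest is -236 (Policy B).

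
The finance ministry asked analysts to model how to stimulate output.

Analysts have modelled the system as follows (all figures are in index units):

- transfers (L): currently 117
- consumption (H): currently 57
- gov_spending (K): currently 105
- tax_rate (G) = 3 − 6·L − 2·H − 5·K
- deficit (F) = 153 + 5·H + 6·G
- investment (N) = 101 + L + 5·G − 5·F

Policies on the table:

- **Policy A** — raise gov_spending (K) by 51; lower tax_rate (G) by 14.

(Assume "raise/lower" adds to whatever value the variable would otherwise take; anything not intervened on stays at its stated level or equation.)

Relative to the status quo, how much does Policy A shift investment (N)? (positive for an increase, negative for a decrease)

Baseline:
  L = 117
  H = 57
  K = 105
  G = 3 − 6·117 − 2·57 − 5·105 = -1338
  F = 153 + 5·57 + 6·(-1338) = -7590
  N = 101 + 117 + 5·(-1338) − 5·(-7590) = 31478
Policy A (K + 51, G − 14):
  L = 117
  H = 57
  K = 105 + 51 = 156
  G = 3 − 6·117 − 2·57 − 5·156 (−14 from intervention) = -1607
  F = 153 + 5·57 + 6·(-1607) = -9204
  N = 101 + 117 + 5·(-1607) − 5·(-9204) = 38203
Change in N: 38203 − 31478 = 6725

6725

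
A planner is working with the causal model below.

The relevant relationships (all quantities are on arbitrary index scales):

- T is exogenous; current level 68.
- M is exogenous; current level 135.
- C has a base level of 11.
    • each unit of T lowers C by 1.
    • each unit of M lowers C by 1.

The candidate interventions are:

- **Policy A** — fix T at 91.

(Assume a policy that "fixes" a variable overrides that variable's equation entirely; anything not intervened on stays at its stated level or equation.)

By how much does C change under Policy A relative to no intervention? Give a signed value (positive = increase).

Baseline:
  T = 68
  M = 135
  C = 11 − 68 − 135 = -192
Policy A (T := 91):
  T = 91
  M = 135
  C = 11 − 91 − 135 = -215
Change in C: -215 − (-192) = -23

-23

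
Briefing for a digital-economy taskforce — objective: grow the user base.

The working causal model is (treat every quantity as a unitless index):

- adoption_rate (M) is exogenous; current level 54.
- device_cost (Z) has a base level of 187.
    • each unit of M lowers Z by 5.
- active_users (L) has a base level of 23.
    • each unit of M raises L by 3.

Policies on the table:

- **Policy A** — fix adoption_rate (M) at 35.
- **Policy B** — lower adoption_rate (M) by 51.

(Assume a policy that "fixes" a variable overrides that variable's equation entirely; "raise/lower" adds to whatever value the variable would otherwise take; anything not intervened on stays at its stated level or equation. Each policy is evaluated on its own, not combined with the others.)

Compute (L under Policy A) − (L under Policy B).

96

Policy A (M := 35):
  M = 35
  L = 23 + 3·35 = 128
Policy B (M − 51):
  M = 54 − 51 = 3
  L = 23 + 3·3 = 32
L: 128 − 32 = 96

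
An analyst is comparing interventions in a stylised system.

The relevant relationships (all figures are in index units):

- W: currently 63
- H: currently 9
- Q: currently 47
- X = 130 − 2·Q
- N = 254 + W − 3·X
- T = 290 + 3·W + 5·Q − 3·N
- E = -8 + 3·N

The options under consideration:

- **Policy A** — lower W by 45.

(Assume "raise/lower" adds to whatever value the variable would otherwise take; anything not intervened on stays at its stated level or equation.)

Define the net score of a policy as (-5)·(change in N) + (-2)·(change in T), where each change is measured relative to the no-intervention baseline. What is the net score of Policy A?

225

Baseline:
  W = 63
  Q = 47
  X = 130 − 2·47 = 36
  N = 254 + 63 − 3·36 = 209
  T = 290 + 3·63 + 5·47 − 3·209 = 87
Policy A (W − 45):
  W = 63 − 45 = 18
  Q = 47
  X = 130 − 2·47 = 36
  N = 254 + 18 − 3·36 = 164
  T = 290 + 3·18 + 5·47 − 3·164 = 87
ΔN = 164 − 209 = -45; ΔT = 87 − 87 = 0
Score = (-5)·(-45) + (-2)·0 = 225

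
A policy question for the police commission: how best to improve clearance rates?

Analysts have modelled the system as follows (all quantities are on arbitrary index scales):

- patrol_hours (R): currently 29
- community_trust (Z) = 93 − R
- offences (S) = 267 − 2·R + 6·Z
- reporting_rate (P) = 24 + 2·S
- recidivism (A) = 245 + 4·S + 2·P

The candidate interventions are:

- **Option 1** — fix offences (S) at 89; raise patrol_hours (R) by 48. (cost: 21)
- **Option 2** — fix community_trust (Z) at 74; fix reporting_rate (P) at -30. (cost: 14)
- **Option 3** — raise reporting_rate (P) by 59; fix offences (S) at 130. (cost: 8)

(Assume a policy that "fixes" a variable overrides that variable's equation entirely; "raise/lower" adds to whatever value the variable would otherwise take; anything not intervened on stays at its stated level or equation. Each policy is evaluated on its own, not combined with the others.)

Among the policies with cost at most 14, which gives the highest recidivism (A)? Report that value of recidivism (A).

2797

Option 2 (Z := 74, P := -30):
  R = 29
  Z = 74
  S = 267 − 2·29 + 6·74 = 653
  P = -30
  A = 245 + 4·653 + 2·(-30) = 2797
Option 3 (P + 59, S := 130):
  R = 29
  Z = 93 − 29 = 64
  S = 130
  P = 24 + 2·130 (+59 from intervention) = 343
  A = 245 + 4·130 + 2·343 = 1451
Comparing — Option 2: A=2797, Option 3: A=1451. Highest is 2797 (Option 2).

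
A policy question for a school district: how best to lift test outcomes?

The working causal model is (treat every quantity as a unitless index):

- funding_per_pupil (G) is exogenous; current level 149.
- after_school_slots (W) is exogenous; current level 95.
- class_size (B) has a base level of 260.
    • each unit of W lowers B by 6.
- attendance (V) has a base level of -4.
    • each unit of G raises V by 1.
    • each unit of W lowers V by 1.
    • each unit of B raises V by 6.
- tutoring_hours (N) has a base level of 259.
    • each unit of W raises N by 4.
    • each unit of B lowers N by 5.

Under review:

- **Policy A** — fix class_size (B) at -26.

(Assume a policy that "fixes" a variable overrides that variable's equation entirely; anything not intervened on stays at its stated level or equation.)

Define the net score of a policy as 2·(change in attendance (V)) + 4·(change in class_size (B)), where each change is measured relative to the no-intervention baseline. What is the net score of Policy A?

Baseline:
  G = 149
  W = 95
  B = 260 − 6·95 = -310
  V = -4 + 149 − 95 + 6·(-310) = -1810
Policy A (B := -26):
  G = 149
  W = 95
  B = -26
  V = -4 + 149 − 95 + 6·(-26) = -106
ΔV = -106 − (-1810) = 1704; ΔB = -26 − (-310) = 284
Score = 2·1704 + 4·284 = 4544

4544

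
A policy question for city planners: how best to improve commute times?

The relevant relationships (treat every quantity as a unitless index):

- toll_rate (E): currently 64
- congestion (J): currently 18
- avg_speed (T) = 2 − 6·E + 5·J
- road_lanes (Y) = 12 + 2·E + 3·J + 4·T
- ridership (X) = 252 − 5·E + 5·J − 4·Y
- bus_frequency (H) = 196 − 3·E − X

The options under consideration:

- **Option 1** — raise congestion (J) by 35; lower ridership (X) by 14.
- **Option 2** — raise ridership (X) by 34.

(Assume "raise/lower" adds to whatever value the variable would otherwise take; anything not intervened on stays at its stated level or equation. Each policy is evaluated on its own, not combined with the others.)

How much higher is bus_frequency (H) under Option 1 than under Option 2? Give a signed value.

3093

Option 1 (J + 35, X − 14):
  E = 64
  J = 18 + 35 = 53
  T = 2 − 6·64 + 5·53 = -117
  Y = 12 + 2·64 + 3·53 + 4·(-117) = -169
  X = 252 − 5·64 + 5·53 − 4·(-169) (−14 from intervention) = 859
  H = 196 − 3·64 − 859 = -855
Option 2 (X + 34):
  E = 64
  J = 18
  T = 2 − 6·64 + 5·18 = -292
  Y = 12 + 2·64 + 3·18 + 4·(-292) = -974
  X = 252 − 5·64 + 5·18 − 4·(-974) (+34 from intervention) = 3952
  H = 196 − 3·64 − 3952 = -3948
H: -855 − (-3948) = 3093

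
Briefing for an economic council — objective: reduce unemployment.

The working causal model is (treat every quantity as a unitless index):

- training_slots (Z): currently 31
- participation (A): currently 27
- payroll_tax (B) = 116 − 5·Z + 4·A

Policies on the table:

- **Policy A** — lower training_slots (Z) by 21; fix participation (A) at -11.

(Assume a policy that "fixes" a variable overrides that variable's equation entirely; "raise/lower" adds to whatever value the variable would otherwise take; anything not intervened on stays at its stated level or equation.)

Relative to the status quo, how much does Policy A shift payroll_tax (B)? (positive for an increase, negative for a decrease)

Baseline:
  Z = 31
  A = 27
  B = 116 − 5·31 + 4·27 = 69
Policy A (Z − 21, A := -11):
  Z = 31 − 21 = 10
  A = -11
  B = 116 − 5·10 + 4·(-11) = 22
Change in B: 22 − 69 = -47

-47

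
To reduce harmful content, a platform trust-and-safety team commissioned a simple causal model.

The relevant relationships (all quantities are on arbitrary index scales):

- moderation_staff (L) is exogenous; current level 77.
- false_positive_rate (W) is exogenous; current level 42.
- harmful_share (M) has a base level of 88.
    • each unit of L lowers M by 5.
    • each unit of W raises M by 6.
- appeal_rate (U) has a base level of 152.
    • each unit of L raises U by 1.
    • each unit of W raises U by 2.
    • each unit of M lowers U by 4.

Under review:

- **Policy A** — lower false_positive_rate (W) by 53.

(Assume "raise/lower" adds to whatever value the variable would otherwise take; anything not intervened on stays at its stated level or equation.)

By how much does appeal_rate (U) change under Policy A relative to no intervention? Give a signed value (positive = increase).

1166

Baseline:
  L = 77
  W = 42
  M = 88 − 5·77 + 6·42 = -45
  U = 152 + 77 + 2·42 − 4·(-45) = 493
Policy A (W − 53):
  L = 77
  W = 42 − 53 = -11
  M = 88 − 5·77 + 6·(-11) = -363
  U = 152 + 77 + 2·(-11) − 4·(-363) = 1659
Change in U: 1659 − 493 = 1166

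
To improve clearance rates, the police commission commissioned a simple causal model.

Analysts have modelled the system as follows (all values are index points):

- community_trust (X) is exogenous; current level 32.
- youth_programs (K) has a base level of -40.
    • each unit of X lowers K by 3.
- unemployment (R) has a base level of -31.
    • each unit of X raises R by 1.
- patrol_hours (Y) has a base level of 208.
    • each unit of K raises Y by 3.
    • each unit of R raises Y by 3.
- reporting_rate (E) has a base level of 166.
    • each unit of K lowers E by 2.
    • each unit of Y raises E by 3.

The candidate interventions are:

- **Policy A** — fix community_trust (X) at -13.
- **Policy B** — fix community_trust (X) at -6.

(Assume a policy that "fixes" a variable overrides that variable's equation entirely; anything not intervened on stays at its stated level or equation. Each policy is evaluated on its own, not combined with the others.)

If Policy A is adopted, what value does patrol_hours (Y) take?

73

Policy A (X := -13):
  X = -13
  K = -40 − 3·(-13) = -1
  R = -31 + (-13) = -44
  Y = 208 + 3·(-1) + 3·(-44) = 73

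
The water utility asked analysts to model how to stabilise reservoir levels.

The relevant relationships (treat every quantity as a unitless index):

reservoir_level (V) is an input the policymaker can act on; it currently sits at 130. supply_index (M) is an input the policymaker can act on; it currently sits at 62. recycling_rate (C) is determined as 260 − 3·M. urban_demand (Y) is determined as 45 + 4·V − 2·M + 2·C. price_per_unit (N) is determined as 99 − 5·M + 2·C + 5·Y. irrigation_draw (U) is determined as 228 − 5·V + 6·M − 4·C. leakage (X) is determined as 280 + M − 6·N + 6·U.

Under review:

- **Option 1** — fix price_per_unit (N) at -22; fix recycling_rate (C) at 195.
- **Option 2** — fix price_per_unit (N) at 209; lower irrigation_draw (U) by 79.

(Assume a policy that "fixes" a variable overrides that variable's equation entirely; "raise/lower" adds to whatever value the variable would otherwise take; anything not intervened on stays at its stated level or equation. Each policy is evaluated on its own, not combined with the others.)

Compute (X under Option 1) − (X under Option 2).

-1044

Option 1 (N := -22, C := 195):
  V = 130
  M = 62
  C = 195
  Y = 45 + 4·130 − 2·62 + 2·195 = 831
  N = -22
  U = 228 − 5·130 + 6·62 − 4·195 = -830
  X = 280 + 62 − 6·(-22) + 6·(-830) = -4506
Option 2 (N := 209, U − 79):
  V = 130
  M = 62
  C = 260 − 3·62 = 74
  Y = 45 + 4·130 − 2·62 + 2·74 = 589
  N = 209
  U = 228 − 5·130 + 6·62 − 4·74 (−79 from intervention) = -425
  X = 280 + 62 − 6·209 + 6·(-425) = -3462
X: -4506 − (-3462) = -1044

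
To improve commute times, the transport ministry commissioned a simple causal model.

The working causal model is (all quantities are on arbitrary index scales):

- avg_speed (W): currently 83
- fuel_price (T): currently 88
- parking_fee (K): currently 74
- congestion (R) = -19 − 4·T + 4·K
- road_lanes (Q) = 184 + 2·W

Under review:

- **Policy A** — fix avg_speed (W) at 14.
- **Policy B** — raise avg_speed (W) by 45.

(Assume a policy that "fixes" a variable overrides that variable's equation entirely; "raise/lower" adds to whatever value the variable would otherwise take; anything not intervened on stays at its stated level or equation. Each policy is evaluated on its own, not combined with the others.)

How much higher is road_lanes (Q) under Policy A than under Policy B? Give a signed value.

-228

Policy A (W := 14):
  W = 14
  Q = 184 + 2·14 = 212
Policy B (W + 45):
  W = 83 + 45 = 128
  Q = 184 + 2·128 = 440
Q: 212 − 440 = -228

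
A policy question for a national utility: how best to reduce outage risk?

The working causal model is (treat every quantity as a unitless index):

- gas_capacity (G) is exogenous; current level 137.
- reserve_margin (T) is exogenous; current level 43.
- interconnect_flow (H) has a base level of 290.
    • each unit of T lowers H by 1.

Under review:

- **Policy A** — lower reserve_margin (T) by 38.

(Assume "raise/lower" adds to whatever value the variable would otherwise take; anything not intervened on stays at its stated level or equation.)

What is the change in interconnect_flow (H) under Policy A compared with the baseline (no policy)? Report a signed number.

Baseline:
  T = 43
  H = 290 − 43 = 247
Policy A (T − 38):
  T = 43 − 38 = 5
  H = 290 − 5 = 285
Change in H: 285 − 247 = 38

38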